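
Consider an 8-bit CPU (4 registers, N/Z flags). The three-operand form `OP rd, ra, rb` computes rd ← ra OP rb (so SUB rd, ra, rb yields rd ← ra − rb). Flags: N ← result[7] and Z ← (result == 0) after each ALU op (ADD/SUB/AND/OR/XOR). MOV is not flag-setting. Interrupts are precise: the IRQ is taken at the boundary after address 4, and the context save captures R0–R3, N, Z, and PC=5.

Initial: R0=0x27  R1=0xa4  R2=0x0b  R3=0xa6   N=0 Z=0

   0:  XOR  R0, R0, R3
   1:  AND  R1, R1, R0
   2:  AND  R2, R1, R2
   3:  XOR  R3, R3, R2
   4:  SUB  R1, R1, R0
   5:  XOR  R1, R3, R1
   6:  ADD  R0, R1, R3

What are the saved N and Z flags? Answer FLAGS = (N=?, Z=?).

FLAGS = (N=1, Z=0)

after  0: R0=0x81 R1=0xa4 R2=0x0b R3=0xa6  N=1 Z=0
after  1: R0=0x81 R1=0x80 R2=0x0b R3=0xa6  N=1 Z=0
after  2: R0=0x81 R1=0x80 R2=0x00 R3=0xa6  N=0 Z=1
after  3: R0=0x81 R1=0x80 R2=0x00 R3=0xa6  N=1 Z=0
after  4: R0=0x81 R1=0xff R2=0x00 R3=0xa6  N=1 Z=0
-- IRQ taken; context saved, return-PC = 5 --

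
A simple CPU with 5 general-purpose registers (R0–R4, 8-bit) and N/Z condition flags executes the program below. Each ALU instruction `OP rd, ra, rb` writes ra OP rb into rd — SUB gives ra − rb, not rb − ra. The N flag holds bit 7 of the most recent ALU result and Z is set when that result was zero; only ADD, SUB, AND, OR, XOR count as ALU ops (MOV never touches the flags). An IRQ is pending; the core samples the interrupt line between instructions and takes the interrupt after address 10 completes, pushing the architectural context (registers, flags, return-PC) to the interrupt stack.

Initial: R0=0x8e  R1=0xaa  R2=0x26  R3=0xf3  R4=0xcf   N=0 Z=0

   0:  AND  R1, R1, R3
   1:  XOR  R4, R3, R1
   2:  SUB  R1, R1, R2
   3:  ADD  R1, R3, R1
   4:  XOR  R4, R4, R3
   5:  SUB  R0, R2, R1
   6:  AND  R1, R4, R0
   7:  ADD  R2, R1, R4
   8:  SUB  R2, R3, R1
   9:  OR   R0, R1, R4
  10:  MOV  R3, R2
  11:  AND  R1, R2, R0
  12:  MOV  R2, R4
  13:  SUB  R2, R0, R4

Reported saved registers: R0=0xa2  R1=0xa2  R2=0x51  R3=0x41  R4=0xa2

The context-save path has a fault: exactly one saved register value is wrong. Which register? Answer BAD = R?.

after  0: R0=0x8e R1=0xa2 R2=0x26 R3=0xf3 R4=0xcf  N=1 Z=0
after  1: R0=0x8e R1=0xa2 R2=0x26 R3=0xf3 R4=0x51  N=0 Z=0
after  2: R0=0x8e R1=0x7c R2=0x26 R3=0xf3 R4=0x51  N=0 Z=0
after  3: R0=0x8e R1=0x6f R2=0x26 R3=0xf3 R4=0x51  N=0 Z=0
after  4: R0=0x8e R1=0x6f R2=0x26 R3=0xf3 R4=0xa2  N=1 Z=0
after  5: R0=0xb7 R1=0x6f R2=0x26 R3=0xf3 R4=0xa2  N=1 Z=0
after  6: R0=0xb7 R1=0xa2 R2=0x26 R3=0xf3 R4=0xa2  N=1 Z=0
after  7: R0=0xb7 R1=0xa2 R2=0x44 R3=0xf3 R4=0xa2  N=0 Z=0
after  8: R0=0xb7 R1=0xa2 R2=0x51 R3=0xf3 R4=0xa2  N=0 Z=0
after  9: R0=0xa2 R1=0xa2 R2=0x51 R3=0xf3 R4=0xa2  N=1 Z=0
after 10: R0=0xa2 R1=0xa2 R2=0x51 R3=0x51 R4=0xa2  N=1 Z=0
-- IRQ taken; context saved, return-PC = 11 --
mismatch: R3: reported 0x41 vs actual 0x51

BAD = R3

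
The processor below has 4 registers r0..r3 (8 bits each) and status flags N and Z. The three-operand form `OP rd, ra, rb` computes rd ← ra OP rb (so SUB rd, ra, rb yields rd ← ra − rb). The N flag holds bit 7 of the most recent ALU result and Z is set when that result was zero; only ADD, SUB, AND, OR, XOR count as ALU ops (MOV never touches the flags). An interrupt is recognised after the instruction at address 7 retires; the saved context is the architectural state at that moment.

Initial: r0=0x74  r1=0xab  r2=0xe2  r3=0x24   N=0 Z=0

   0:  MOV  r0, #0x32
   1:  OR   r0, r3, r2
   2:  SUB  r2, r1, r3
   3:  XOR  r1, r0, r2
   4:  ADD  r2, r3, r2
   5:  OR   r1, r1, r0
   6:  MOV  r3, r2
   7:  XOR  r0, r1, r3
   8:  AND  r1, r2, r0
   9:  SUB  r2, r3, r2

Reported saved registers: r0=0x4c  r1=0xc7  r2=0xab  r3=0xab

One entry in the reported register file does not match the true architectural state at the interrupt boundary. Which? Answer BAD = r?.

BAD = r1

after  0: r0=0x32 r1=0xab r2=0xe2 r3=0x24  N=0 Z=0
after  1: r0=0xe6 r1=0xab r2=0xe2 r3=0x24  N=1 Z=0
after  2: r0=0xe6 r1=0xab r2=0x87 r3=0x24  N=1 Z=0
after  3: r0=0xe6 r1=0x61 r2=0x87 r3=0x24  N=0 Z=0
after  4: r0=0xe6 r1=0x61 r2=0xab r3=0x24  N=1 Z=0
after  5: r0=0xe6 r1=0xe7 r2=0xab r3=0x24  N=1 Z=0
after  6: r0=0xe6 r1=0xe7 r2=0xab r3=0xab  N=1 Z=0
after  7: r0=0x4c r1=0xe7 r2=0xab r3=0xab  N=0 Z=0
-- IRQ taken; context saved, return-PC = 8 --
mismatch: r1: reported 0xc7 vs actual 0xe7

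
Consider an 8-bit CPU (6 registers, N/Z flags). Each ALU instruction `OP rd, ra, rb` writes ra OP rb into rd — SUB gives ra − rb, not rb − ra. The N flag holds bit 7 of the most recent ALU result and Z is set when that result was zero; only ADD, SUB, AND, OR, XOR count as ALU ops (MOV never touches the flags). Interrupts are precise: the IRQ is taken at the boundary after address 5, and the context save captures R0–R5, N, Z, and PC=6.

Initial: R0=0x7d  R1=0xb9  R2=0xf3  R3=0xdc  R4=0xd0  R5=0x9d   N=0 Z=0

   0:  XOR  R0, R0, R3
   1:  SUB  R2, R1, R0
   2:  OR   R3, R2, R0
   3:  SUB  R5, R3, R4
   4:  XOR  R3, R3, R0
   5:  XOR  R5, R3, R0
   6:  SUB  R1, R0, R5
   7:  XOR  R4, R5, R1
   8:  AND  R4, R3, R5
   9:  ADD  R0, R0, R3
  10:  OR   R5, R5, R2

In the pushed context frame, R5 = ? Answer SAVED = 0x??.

SAVED = 0xb9

after  0: R0=0xa1 R1=0xb9 R2=0xf3 R3=0xdc R4=0xd0 R5=0x9d  N=1 Z=0
after  1: R0=0xa1 R1=0xb9 R2=0x18 R3=0xdc R4=0xd0 R5=0x9d  N=0 Z=0
after  2: R0=0xa1 R1=0xb9 R2=0x18 R3=0xb9 R4=0xd0 R5=0x9d  N=1 Z=0
after  3: R0=0xa1 R1=0xb9 R2=0x18 R3=0xb9 R4=0xd0 R5=0xe9  N=1 Z=0
after  4: R0=0xa1 R1=0xb9 R2=0x18 R3=0x18 R4=0xd0 R5=0xe9  N=0 Z=0
after  5: R0=0xa1 R1=0xb9 R2=0x18 R3=0x18 R4=0xd0 R5=0xb9  N=1 Z=0
-- IRQ taken; context saved, return-PC = 6 --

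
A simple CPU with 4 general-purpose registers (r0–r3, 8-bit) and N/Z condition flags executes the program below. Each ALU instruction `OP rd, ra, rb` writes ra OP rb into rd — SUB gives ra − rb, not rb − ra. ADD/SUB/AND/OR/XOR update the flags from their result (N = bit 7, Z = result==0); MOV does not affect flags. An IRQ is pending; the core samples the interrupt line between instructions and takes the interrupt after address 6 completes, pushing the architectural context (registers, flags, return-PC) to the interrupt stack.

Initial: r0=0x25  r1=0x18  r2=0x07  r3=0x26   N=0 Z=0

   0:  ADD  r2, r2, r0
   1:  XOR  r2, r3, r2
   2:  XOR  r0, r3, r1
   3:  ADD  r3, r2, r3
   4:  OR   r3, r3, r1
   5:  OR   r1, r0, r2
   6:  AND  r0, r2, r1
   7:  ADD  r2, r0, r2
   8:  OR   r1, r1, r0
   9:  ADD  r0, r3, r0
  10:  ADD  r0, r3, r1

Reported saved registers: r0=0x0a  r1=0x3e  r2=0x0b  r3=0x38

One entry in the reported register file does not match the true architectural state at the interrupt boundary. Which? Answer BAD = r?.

after  0: r0=0x25 r1=0x18 r2=0x2c r3=0x26  N=0 Z=0
after  1: r0=0x25 r1=0x18 r2=0x0a r3=0x26  N=0 Z=0
after  2: r0=0x3e r1=0x18 r2=0x0a r3=0x26  N=0 Z=0
after  3: r0=0x3e r1=0x18 r2=0x0a r3=0x30  N=0 Z=0
after  4: r0=0x3e r1=0x18 r2=0x0a r3=0x38  N=0 Z=0
after  5: r0=0x3e r1=0x3e r2=0x0a r3=0x38  N=0 Z=0
after  6: r0=0x0a r1=0x3e r2=0x0a r3=0x38  N=0 Z=0
-- IRQ taken; context saved, return-PC = 7 --
mismatch: r2: reported 0x0b vs actual 0x0a

BAD = r2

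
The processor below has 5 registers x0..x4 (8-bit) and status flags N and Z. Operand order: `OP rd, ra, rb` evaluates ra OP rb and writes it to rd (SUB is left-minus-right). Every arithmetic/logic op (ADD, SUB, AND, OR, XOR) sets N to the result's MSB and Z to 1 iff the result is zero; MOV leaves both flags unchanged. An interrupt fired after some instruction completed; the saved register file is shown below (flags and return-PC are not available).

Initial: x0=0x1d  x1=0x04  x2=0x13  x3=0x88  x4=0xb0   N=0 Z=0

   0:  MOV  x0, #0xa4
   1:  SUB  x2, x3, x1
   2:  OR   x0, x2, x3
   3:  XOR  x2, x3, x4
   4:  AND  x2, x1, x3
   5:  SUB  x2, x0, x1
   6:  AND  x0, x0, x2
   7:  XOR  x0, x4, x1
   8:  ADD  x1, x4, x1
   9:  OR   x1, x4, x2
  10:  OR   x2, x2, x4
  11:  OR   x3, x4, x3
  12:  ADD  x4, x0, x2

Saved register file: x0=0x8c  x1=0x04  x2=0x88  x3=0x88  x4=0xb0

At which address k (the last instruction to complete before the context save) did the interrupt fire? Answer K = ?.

after  0: x0=0xa4 x1=0x04 x2=0x13 x3=0x88 x4=0xb0  N=0 Z=0
after  1: x0=0xa4 x1=0x04 x2=0x84 x3=0x88 x4=0xb0  N=1 Z=0
after  2: x0=0x8c x1=0x04 x2=0x84 x3=0x88 x4=0xb0  N=1 Z=0
after  3: x0=0x8c x1=0x04 x2=0x38 x3=0x88 x4=0xb0  N=0 Z=0
after  4: x0=0x8c x1=0x04 x2=0x00 x3=0x88 x4=0xb0  N=0 Z=1
after  5: x0=0x8c x1=0x04 x2=0x88 x3=0x88 x4=0xb0  N=1 Z=0
-- IRQ taken; context saved, return-PC = 6 --

K = 5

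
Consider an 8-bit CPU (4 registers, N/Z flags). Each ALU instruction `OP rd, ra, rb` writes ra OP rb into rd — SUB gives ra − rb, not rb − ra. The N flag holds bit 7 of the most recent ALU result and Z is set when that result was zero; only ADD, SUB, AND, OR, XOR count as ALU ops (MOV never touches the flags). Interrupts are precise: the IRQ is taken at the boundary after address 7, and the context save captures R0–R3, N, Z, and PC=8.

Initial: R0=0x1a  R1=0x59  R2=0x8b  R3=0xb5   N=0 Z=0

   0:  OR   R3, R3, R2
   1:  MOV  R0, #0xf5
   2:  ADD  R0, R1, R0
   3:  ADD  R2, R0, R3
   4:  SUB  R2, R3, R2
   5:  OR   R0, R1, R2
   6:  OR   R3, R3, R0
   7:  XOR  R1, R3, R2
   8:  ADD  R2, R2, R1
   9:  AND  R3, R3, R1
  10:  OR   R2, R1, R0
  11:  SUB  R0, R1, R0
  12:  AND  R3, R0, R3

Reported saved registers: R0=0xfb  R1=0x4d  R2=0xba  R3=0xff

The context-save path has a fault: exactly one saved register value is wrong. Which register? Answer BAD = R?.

BAD = R2

after  0: R0=0x1a R1=0x59 R2=0x8b R3=0xbf  N=1 Z=0
after  1: R0=0xf5 R1=0x59 R2=0x8b R3=0xbf  N=1 Z=0
after  2: R0=0x4e R1=0x59 R2=0x8b R3=0xbf  N=0 Z=0
after  3: R0=0x4e R1=0x59 R2=0x0d R3=0xbf  N=0 Z=0
after  4: R0=0x4e R1=0x59 R2=0xb2 R3=0xbf  N=1 Z=0
after  5: R0=0xfb R1=0x59 R2=0xb2 R3=0xbf  N=1 Z=0
after  6: R0=0xfb R1=0x59 R2=0xb2 R3=0xff  N=1 Z=0
after  7: R0=0xfb R1=0x4d R2=0xb2 R3=0xff  N=0 Z=0
-- IRQ taken; context saved, return-PC = 8 --
mismatch: R2: reported 0xba vs actual 0xb2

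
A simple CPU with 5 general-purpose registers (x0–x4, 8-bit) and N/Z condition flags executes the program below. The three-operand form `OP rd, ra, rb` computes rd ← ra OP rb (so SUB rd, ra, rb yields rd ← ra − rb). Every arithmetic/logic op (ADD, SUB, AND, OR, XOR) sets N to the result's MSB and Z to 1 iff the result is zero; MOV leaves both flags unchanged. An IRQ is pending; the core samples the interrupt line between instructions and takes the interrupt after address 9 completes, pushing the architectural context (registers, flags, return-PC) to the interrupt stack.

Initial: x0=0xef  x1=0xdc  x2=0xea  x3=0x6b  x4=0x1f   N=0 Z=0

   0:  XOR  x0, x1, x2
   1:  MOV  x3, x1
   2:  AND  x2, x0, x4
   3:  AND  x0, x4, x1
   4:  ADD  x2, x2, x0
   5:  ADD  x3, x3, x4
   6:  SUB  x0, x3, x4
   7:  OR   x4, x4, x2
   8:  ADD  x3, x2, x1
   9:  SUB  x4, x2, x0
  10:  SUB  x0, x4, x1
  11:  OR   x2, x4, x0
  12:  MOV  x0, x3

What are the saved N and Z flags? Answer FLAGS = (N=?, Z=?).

after  0: x0=0x36 x1=0xdc x2=0xea x3=0x6b x4=0x1f  N=0 Z=0
after  1: x0=0x36 x1=0xdc x2=0xea x3=0xdc x4=0x1f  N=0 Z=0
after  2: x0=0x36 x1=0xdc x2=0x16 x3=0xdc x4=0x1f  N=0 Z=0
after  3: x0=0x1c x1=0xdc x2=0x16 x3=0xdc x4=0x1f  N=0 Z=0
after  4: x0=0x1c x1=0xdc x2=0x32 x3=0xdc x4=0x1f  N=0 Z=0
after  5: x0=0x1c x1=0xdc x2=0x32 x3=0xfb x4=0x1f  N=1 Z=0
after  6: x0=0xdc x1=0xdc x2=0x32 x3=0xfb x4=0x1f  N=1 Z=0
after  7: x0=0xdc x1=0xdc x2=0x32 x3=0xfb x4=0x3f  N=0 Z=0
after  8: x0=0xdc x1=0xdc x2=0x32 x3=0x0e x4=0x3f  N=0 Z=0
after  9: x0=0xdc x1=0xdc x2=0x32 x3=0x0e x4=0x56  N=0 Z=0
-- IRQ taken; context saved, return-PC = 10 --

FLAGS = (N=0, Z=0)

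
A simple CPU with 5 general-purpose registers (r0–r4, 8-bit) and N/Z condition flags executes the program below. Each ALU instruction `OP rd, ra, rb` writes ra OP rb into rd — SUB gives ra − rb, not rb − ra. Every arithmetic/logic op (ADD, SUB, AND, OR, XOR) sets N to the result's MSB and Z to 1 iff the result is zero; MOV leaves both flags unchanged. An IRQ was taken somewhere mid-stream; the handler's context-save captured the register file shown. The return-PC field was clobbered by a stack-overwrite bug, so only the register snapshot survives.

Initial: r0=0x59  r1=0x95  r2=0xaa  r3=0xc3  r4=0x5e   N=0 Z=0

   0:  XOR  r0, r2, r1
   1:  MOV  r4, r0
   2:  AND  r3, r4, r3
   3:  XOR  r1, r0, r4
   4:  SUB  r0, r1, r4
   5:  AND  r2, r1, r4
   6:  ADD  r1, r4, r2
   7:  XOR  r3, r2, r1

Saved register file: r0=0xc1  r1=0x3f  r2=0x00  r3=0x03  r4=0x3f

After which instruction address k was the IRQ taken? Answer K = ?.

after  0: r0=0x3f r1=0x95 r2=0xaa r3=0xc3 r4=0x5e  N=0 Z=0
after  1: r0=0x3f r1=0x95 r2=0xaa r3=0xc3 r4=0x3f  N=0 Z=0
after  2: r0=0x3f r1=0x95 r2=0xaa r3=0x03 r4=0x3f  N=0 Z=0
after  3: r0=0x3f r1=0x00 r2=0xaa r3=0x03 r4=0x3f  N=0 Z=1
after  4: r0=0xc1 r1=0x00 r2=0xaa r3=0x03 r4=0x3f  N=1 Z=0
after  5: r0=0xc1 r1=0x00 r2=0x00 r3=0x03 r4=0x3f  N=0 Z=1
after  6: r0=0xc1 r1=0x3f r2=0x00 r3=0x03 r4=0x3f  N=0 Z=0
-- IRQ taken; context saved, return-PC = 7 --

K = 6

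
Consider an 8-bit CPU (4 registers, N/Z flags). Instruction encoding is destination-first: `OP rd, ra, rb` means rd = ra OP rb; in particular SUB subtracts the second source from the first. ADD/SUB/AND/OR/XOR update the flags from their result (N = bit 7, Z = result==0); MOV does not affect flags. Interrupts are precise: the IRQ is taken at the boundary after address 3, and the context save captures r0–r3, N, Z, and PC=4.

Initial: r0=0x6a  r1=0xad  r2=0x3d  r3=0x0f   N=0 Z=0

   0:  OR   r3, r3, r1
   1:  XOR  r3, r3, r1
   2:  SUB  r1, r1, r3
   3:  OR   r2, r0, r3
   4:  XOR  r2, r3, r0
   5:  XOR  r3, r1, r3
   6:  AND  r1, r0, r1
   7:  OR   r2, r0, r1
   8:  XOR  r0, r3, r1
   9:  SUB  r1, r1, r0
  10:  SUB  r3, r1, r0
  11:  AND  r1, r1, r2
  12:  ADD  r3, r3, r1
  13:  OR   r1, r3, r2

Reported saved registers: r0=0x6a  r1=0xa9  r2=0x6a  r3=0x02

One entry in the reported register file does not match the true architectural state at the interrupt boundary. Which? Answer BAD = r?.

BAD = r1

after  0: r0=0x6a r1=0xad r2=0x3d r3=0xaf  N=1 Z=0
after  1: r0=0x6a r1=0xad r2=0x3d r3=0x02  N=0 Z=0
after  2: r0=0x6a r1=0xab r2=0x3d r3=0x02  N=1 Z=0
after  3: r0=0x6a r1=0xab r2=0x6a r3=0x02  N=0 Z=0
-- IRQ taken; context saved, return-PC = 4 --
mismatch: r1: reported 0xa9 vs actual 0xab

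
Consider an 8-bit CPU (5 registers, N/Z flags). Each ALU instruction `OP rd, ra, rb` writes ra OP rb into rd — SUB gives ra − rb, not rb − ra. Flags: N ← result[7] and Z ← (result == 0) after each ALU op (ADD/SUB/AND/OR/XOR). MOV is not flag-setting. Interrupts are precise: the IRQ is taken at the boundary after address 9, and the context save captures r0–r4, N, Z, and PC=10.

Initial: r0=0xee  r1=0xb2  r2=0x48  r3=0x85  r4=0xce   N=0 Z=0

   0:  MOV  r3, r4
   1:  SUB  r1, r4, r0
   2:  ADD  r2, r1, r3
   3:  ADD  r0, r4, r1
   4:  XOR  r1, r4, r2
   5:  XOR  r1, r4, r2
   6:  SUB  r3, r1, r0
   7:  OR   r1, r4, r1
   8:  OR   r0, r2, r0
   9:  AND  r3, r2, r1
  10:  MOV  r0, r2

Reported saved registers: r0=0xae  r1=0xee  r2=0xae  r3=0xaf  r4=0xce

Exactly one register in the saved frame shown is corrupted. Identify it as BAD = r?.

after  0: r0=0xee r1=0xb2 r2=0x48 r3=0xce r4=0xce  N=0 Z=0
after  1: r0=0xee r1=0xe0 r2=0x48 r3=0xce r4=0xce  N=1 Z=0
after  2: r0=0xee r1=0xe0 r2=0xae r3=0xce r4=0xce  N=1 Z=0
after  3: r0=0xae r1=0xe0 r2=0xae r3=0xce r4=0xce  N=1 Z=0
after  4: r0=0xae r1=0x60 r2=0xae r3=0xce r4=0xce  N=0 Z=0
after  5: r0=0xae r1=0x60 r2=0xae r3=0xce r4=0xce  N=0 Z=0
after  6: r0=0xae r1=0x60 r2=0xae r3=0xb2 r4=0xce  N=1 Z=0
after  7: r0=0xae r1=0xee r2=0xae r3=0xb2 r4=0xce  N=1 Z=0
after  8: r0=0xae r1=0xee r2=0xae r3=0xb2 r4=0xce  N=1 Z=0
after  9: r0=0xae r1=0xee r2=0xae r3=0xae r4=0xce  N=1 Z=0
-- IRQ taken; context saved, return-PC = 10 --
mismatch: r3: reported 0xaf vs actual 0xae

BAD = r3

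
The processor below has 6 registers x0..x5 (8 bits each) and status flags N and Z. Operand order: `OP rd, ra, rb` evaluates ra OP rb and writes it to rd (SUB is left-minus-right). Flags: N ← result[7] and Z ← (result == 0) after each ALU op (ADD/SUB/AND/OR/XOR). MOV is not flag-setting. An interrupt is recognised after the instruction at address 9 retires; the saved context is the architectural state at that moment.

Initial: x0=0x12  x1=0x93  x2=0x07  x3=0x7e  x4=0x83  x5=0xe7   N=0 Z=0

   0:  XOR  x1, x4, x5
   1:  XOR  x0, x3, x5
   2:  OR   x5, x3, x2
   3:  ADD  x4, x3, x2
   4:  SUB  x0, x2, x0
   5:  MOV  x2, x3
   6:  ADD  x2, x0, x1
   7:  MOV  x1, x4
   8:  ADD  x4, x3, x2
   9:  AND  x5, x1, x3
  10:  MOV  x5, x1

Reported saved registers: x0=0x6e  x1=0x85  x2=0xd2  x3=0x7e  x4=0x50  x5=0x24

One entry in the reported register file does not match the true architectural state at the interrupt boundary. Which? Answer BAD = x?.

after  0: x0=0x12 x1=0x64 x2=0x07 x3=0x7e x4=0x83 x5=0xe7  N=0 Z=0
after  1: x0=0x99 x1=0x64 x2=0x07 x3=0x7e x4=0x83 x5=0xe7  N=1 Z=0
after  2: x0=0x99 x1=0x64 x2=0x07 x3=0x7e x4=0x83 x5=0x7f  N=0 Z=0
after  3: x0=0x99 x1=0x64 x2=0x07 x3=0x7e x4=0x85 x5=0x7f  N=1 Z=0
after  4: x0=0x6e x1=0x64 x2=0x07 x3=0x7e x4=0x85 x5=0x7f  N=0 Z=0
after  5: x0=0x6e x1=0x64 x2=0x7e x3=0x7e x4=0x85 x5=0x7f  N=0 Z=0
after  6: x0=0x6e x1=0x64 x2=0xd2 x3=0x7e x4=0x85 x5=0x7f  N=1 Z=0
after  7: x0=0x6e x1=0x85 x2=0xd2 x3=0x7e x4=0x85 x5=0x7f  N=1 Z=0
after  8: x0=0x6e x1=0x85 x2=0xd2 x3=0x7e x4=0x50 x5=0x7f  N=0 Z=0
after  9: x0=0x6e x1=0x85 x2=0xd2 x3=0x7e x4=0x50 x5=0x04  N=0 Z=0
-- IRQ taken; context saved, return-PC = 10 --
mismatch: x5: reported 0x24 vs actual 0x04

BAD = x5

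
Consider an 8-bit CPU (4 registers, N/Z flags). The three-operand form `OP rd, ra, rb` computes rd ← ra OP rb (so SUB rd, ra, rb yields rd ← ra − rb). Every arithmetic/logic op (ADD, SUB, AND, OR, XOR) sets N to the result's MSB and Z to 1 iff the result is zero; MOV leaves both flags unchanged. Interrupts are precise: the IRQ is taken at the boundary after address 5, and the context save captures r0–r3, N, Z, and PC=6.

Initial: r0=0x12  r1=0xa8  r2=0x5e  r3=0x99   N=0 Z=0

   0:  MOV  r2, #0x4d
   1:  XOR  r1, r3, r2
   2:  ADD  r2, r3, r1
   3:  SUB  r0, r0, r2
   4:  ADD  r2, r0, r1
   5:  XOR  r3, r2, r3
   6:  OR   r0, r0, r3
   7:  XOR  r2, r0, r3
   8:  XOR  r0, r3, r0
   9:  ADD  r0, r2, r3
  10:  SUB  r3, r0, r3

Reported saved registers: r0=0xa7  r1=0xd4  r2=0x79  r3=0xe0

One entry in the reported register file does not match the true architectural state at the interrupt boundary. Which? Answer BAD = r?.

BAD = r0

after  0: r0=0x12 r1=0xa8 r2=0x4d r3=0x99  N=0 Z=0
after  1: r0=0x12 r1=0xd4 r2=0x4d r3=0x99  N=1 Z=0
after  2: r0=0x12 r1=0xd4 r2=0x6d r3=0x99  N=0 Z=0
after  3: r0=0xa5 r1=0xd4 r2=0x6d r3=0x99  N=1 Z=0
after  4: r0=0xa5 r1=0xd4 r2=0x79 r3=0x99  N=0 Z=0
after  5: r0=0xa5 r1=0xd4 r2=0x79 r3=0xe0  N=1 Z=0
-- IRQ taken; context saved, return-PC = 6 --
mismatch: r0: reported 0xa7 vs actual 0xa5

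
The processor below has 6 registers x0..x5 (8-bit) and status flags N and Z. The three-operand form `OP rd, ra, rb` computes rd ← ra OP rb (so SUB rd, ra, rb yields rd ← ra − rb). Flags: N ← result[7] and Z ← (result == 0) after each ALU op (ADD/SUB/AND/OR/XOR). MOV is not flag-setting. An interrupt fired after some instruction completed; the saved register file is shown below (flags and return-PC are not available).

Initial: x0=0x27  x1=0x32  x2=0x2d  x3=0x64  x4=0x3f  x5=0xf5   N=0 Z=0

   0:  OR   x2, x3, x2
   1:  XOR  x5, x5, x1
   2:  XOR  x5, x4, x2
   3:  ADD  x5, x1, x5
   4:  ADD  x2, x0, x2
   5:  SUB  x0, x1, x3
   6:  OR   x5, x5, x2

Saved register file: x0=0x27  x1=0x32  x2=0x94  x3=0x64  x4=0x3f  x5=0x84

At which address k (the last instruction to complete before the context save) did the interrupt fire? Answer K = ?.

K = 4

after  0: x0=0x27 x1=0x32 x2=0x6d x3=0x64 x4=0x3f x5=0xf5  N=0 Z=0
after  1: x0=0x27 x1=0x32 x2=0x6d x3=0x64 x4=0x3f x5=0xc7  N=1 Z=0
after  2: x0=0x27 x1=0x32 x2=0x6d x3=0x64 x4=0x3f x5=0x52  N=0 Z=0
after  3: x0=0x27 x1=0x32 x2=0x6d x3=0x64 x4=0x3f x5=0x84  N=1 Z=0
after  4: x0=0x27 x1=0x32 x2=0x94 x3=0x64 x4=0x3f x5=0x84  N=1 Z=0
-- IRQ taken; context saved, return-PC = 5 --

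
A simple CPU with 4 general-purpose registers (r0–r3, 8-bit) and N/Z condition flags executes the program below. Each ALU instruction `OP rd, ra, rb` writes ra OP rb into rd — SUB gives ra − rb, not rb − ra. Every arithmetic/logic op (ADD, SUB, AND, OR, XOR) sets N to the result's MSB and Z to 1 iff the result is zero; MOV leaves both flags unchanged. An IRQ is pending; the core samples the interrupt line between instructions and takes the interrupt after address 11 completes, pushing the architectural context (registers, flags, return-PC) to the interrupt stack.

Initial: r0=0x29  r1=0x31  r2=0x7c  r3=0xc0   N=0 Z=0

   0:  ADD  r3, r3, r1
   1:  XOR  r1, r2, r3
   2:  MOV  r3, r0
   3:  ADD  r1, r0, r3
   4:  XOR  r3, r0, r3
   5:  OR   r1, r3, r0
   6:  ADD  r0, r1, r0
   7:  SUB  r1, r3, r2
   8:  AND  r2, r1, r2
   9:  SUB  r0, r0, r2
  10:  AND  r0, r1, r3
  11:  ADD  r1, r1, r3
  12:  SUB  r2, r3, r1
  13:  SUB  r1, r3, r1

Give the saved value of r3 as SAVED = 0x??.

SAVED = 0x00

after  0: r0=0x29 r1=0x31 r2=0x7c r3=0xf1  N=1 Z=0
after  1: r0=0x29 r1=0x8d r2=0x7c r3=0xf1  N=1 Z=0
after  2: r0=0x29 r1=0x8d r2=0x7c r3=0x29  N=1 Z=0
after  3: r0=0x29 r1=0x52 r2=0x7c r3=0x29  N=0 Z=0
after  4: r0=0x29 r1=0x52 r2=0x7c r3=0x00  N=0 Z=1
after  5: r0=0x29 r1=0x29 r2=0x7c r3=0x00  N=0 Z=0
after  6: r0=0x52 r1=0x29 r2=0x7c r3=0x00  N=0 Z=0
after  7: r0=0x52 r1=0x84 r2=0x7c r3=0x00  N=1 Z=0
after  8: r0=0x52 r1=0x84 r2=0x04 r3=0x00  N=0 Z=0
after  9: r0=0x4e r1=0x84 r2=0x04 r3=0x00  N=0 Z=0
after 10: r0=0x00 r1=0x84 r2=0x04 r3=0x00  N=0 Z=1
after 11: r0=0x00 r1=0x84 r2=0x04 r3=0x00  N=1 Z=0
-- IRQ taken; context saved, return-PC = 12 --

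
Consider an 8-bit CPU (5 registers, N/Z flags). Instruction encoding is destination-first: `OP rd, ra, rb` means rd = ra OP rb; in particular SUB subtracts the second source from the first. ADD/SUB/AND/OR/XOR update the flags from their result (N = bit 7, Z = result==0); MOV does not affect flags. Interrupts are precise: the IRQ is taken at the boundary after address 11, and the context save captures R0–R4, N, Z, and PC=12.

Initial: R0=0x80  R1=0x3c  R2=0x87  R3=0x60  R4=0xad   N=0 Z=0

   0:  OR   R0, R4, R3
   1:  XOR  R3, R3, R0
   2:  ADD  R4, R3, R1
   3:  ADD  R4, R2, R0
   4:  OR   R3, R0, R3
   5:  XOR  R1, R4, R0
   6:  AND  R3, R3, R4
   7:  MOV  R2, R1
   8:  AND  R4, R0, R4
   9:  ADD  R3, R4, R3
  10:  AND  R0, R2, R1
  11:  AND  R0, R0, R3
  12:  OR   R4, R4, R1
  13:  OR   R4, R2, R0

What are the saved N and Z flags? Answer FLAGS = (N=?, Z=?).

after  0: R0=0xed R1=0x3c R2=0x87 R3=0x60 R4=0xad  N=1 Z=0
after  1: R0=0xed R1=0x3c R2=0x87 R3=0x8d R4=0xad  N=1 Z=0
after  2: R0=0xed R1=0x3c R2=0x87 R3=0x8d R4=0xc9  N=1 Z=0
after  3: R0=0xed R1=0x3c R2=0x87 R3=0x8d R4=0x74  N=0 Z=0
after  4: R0=0xed R1=0x3c R2=0x87 R3=0xed R4=0x74  N=1 Z=0
after  5: R0=0xed R1=0x99 R2=0x87 R3=0xed R4=0x74  N=1 Z=0
after  6: R0=0xed R1=0x99 R2=0x87 R3=0x64 R4=0x74  N=0 Z=0
after  7: R0=0xed R1=0x99 R2=0x99 R3=0x64 R4=0x74  N=0 Z=0
after  8: R0=0xed R1=0x99 R2=0x99 R3=0x64 R4=0x64  N=0 Z=0
after  9: R0=0xed R1=0x99 R2=0x99 R3=0xc8 R4=0x64  N=1 Z=0
after 10: R0=0x99 R1=0x99 R2=0x99 R3=0xc8 R4=0x64  N=1 Z=0
after 11: R0=0x88 R1=0x99 R2=0x99 R3=0xc8 R4=0x64  N=1 Z=0
-- IRQ taken; context saved, return-PC = 12 --

FLAGS = (N=1, Z=0)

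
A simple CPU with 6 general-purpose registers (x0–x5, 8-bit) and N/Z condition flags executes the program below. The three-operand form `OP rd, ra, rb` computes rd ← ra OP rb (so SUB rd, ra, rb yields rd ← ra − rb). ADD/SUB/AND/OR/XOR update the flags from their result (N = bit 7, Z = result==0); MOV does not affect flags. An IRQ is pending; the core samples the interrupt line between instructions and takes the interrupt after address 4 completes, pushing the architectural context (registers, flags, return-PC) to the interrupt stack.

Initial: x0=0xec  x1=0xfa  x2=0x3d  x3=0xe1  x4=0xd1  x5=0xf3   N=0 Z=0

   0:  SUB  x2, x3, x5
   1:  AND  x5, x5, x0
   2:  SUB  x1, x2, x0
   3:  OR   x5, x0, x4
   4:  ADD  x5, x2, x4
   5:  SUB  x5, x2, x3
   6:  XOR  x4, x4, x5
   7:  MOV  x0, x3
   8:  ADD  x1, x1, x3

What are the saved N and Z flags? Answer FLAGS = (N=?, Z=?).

FLAGS = (N=1, Z=0)

after  0: x0=0xec x1=0xfa x2=0xee x3=0xe1 x4=0xd1 x5=0xf3  N=1 Z=0
after  1: x0=0xec x1=0xfa x2=0xee x3=0xe1 x4=0xd1 x5=0xe0  N=1 Z=0
after  2: x0=0xec x1=0x02 x2=0xee x3=0xe1 x4=0xd1 x5=0xe0  N=0 Z=0
after  3: x0=0xec x1=0x02 x2=0xee x3=0xe1 x4=0xd1 x5=0xfd  N=1 Z=0
after  4: x0=0xec x1=0x02 x2=0xee x3=0xe1 x4=0xd1 x5=0xbf  N=1 Z=0
-- IRQ taken; context saved, return-PC = 5 --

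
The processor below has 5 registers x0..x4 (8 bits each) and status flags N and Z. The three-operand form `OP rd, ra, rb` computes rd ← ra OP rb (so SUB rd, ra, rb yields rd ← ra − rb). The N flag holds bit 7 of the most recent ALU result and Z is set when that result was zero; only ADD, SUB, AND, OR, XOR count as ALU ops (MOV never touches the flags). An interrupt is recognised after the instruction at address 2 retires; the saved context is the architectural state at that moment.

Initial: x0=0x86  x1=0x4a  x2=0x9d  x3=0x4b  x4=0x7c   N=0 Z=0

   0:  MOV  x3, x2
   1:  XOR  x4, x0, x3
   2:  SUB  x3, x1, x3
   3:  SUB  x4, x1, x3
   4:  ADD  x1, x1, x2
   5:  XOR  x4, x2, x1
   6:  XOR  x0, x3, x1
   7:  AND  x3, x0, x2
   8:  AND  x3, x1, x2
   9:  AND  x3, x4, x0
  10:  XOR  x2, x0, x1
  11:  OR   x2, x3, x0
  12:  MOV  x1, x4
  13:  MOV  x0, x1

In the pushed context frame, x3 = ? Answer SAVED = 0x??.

after  0: x0=0x86 x1=0x4a x2=0x9d x3=0x9d x4=0x7c  N=0 Z=0
after  1: x0=0x86 x1=0x4a x2=0x9d x3=0x9d x4=0x1b  N=0 Z=0
after  2: x0=0x86 x1=0x4a x2=0x9d x3=0xad x4=0x1b  N=1 Z=0
-- IRQ taken; context saved, return-PC = 3 --

SAVED = 0xad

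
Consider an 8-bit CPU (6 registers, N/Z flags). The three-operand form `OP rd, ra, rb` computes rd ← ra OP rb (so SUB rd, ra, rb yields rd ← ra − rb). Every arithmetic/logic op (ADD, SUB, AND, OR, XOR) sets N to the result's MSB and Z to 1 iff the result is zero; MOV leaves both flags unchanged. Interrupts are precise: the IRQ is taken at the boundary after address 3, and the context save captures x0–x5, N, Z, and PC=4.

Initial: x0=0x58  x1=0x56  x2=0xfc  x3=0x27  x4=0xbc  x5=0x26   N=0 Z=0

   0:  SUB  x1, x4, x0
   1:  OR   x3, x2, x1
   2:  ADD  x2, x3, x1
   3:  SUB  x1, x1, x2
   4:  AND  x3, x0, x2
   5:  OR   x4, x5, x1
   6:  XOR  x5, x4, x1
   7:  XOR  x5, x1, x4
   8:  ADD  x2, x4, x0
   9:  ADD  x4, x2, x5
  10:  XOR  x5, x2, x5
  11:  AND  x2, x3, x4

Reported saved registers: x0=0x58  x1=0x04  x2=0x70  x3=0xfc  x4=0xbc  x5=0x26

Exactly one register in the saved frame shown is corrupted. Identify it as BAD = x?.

after  0: x0=0x58 x1=0x64 x2=0xfc x3=0x27 x4=0xbc x5=0x26  N=0 Z=0
after  1: x0=0x58 x1=0x64 x2=0xfc x3=0xfc x4=0xbc x5=0x26  N=1 Z=0
after  2: x0=0x58 x1=0x64 x2=0x60 x3=0xfc x4=0xbc x5=0x26  N=0 Z=0
after  3: x0=0x58 x1=0x04 x2=0x60 x3=0xfc x4=0xbc x5=0x26  N=0 Z=0
-- IRQ taken; context saved, return-PC = 4 --
mismatch: x2: reported 0x70 vs actual 0x60

BAD = x2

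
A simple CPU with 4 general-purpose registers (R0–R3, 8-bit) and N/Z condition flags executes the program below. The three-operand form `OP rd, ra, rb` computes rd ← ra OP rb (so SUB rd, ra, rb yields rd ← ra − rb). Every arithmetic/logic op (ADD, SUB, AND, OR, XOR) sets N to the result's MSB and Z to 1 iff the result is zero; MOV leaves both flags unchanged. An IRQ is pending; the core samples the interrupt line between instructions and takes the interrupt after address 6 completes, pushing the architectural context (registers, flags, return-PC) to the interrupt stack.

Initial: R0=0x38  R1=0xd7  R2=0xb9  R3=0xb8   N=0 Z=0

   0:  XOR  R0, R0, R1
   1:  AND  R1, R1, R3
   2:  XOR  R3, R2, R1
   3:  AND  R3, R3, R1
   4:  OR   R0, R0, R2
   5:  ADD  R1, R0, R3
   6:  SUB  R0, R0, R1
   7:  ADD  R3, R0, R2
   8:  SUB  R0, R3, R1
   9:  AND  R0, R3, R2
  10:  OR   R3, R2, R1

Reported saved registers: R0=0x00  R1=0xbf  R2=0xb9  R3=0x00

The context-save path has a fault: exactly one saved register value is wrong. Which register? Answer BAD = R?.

after  0: R0=0xef R1=0xd7 R2=0xb9 R3=0xb8  N=1 Z=0
after  1: R0=0xef R1=0x90 R2=0xb9 R3=0xb8  N=1 Z=0
after  2: R0=0xef R1=0x90 R2=0xb9 R3=0x29  N=0 Z=0
after  3: R0=0xef R1=0x90 R2=0xb9 R3=0x00  N=0 Z=1
after  4: R0=0xff R1=0x90 R2=0xb9 R3=0x00  N=1 Z=0
after  5: R0=0xff R1=0xff R2=0xb9 R3=0x00  N=1 Z=0
after  6: R0=0x00 R1=0xff R2=0xb9 R3=0x00  N=0 Z=1
-- IRQ taken; context saved, return-PC = 7 --
mismatch: R1: reported 0xbf vs actual 0xff

BAD = R1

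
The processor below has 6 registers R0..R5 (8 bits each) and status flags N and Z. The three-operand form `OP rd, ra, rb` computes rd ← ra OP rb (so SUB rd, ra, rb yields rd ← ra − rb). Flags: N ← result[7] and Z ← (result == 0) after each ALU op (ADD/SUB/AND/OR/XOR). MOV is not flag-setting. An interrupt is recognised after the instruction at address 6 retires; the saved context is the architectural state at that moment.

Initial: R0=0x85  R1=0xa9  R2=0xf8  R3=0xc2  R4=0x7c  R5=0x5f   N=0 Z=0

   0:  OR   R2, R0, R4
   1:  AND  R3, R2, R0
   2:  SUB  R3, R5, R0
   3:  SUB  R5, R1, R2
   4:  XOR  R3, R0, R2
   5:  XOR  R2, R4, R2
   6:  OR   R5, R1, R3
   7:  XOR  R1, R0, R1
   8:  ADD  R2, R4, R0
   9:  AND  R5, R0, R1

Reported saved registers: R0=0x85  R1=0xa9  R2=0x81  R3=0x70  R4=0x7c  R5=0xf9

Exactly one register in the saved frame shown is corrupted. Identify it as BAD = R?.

after  0: R0=0x85 R1=0xa9 R2=0xfd R3=0xc2 R4=0x7c R5=0x5f  N=1 Z=0
after  1: R0=0x85 R1=0xa9 R2=0xfd R3=0x85 R4=0x7c R5=0x5f  N=1 Z=0
after  2: R0=0x85 R1=0xa9 R2=0xfd R3=0xda R4=0x7c R5=0x5f  N=1 Z=0
after  3: R0=0x85 R1=0xa9 R2=0xfd R3=0xda R4=0x7c R5=0xac  N=1 Z=0
after  4: R0=0x85 R1=0xa9 R2=0xfd R3=0x78 R4=0x7c R5=0xac  N=0 Z=0
after  5: R0=0x85 R1=0xa9 R2=0x81 R3=0x78 R4=0x7c R5=0xac  N=1 Z=0
after  6: R0=0x85 R1=0xa9 R2=0x81 R3=0x78 R4=0x7c R5=0xf9  N=1 Z=0
-- IRQ taken; context saved, return-PC = 7 --
mismatch: R3: reported 0x70 vs actual 0x78

BAD = R3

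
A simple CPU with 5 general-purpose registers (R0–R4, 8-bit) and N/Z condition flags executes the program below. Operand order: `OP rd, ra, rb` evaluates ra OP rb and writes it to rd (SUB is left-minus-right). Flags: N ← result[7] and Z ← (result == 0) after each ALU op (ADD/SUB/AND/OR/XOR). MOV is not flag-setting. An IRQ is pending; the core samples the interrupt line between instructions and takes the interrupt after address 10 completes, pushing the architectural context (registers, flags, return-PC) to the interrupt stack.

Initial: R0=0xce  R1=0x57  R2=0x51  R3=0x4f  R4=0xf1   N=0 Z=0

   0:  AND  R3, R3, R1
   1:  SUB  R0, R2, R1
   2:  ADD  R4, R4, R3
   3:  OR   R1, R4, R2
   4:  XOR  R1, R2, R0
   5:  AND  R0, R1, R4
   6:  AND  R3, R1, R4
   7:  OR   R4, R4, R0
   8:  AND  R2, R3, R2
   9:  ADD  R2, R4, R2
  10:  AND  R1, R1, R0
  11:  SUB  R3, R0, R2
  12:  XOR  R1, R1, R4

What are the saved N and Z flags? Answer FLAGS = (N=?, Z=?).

FLAGS = (N=0, Z=0)

after  0: R0=0xce R1=0x57 R2=0x51 R3=0x47 R4=0xf1  N=0 Z=0
after  1: R0=0xfa R1=0x57 R2=0x51 R3=0x47 R4=0xf1  N=1 Z=0
after  2: R0=0xfa R1=0x57 R2=0x51 R3=0x47 R4=0x38  N=0 Z=0
after  3: R0=0xfa R1=0x79 R2=0x51 R3=0x47 R4=0x38  N=0 Z=0
after  4: R0=0xfa R1=0xab R2=0x51 R3=0x47 R4=0x38  N=1 Z=0
after  5: R0=0x28 R1=0xab R2=0x51 R3=0x47 R4=0x38  N=0 Z=0
after  6: R0=0x28 R1=0xab R2=0x51 R3=0x28 R4=0x38  N=0 Z=0
after  7: R0=0x28 R1=0xab R2=0x51 R3=0x28 R4=0x38  N=0 Z=0
after  8: R0=0x28 R1=0xab R2=0x00 R3=0x28 R4=0x38  N=0 Z=1
after  9: R0=0x28 R1=0xab R2=0x38 R3=0x28 R4=0x38  N=0 Z=0
after 10: R0=0x28 R1=0x28 R2=0x38 R3=0x28 R4=0x38  N=0 Z=0
-- IRQ taken; context saved, return-PC = 11 --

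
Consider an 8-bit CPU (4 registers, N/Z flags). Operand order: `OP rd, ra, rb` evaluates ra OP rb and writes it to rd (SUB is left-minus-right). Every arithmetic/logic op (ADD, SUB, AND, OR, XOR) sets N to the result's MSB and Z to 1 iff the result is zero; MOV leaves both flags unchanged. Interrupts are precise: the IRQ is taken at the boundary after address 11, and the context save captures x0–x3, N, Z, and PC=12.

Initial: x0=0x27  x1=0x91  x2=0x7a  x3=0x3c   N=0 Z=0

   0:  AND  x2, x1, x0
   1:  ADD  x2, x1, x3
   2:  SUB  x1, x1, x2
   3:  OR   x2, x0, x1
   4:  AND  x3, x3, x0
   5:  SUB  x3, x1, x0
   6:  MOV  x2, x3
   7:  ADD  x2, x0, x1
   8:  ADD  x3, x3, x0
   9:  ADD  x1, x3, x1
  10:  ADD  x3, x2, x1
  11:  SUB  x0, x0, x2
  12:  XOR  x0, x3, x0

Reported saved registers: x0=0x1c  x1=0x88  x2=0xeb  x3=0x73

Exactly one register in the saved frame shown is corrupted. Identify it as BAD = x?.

BAD = x0

after  0: x0=0x27 x1=0x91 x2=0x01 x3=0x3c  N=0 Z=0
after  1: x0=0x27 x1=0x91 x2=0xcd x3=0x3c  N=1 Z=0
after  2: x0=0x27 x1=0xc4 x2=0xcd x3=0x3c  N=1 Z=0
after  3: x0=0x27 x1=0xc4 x2=0xe7 x3=0x3c  N=1 Z=0
after  4: x0=0x27 x1=0xc4 x2=0xe7 x3=0x24  N=0 Z=0
after  5: x0=0x27 x1=0xc4 x2=0xe7 x3=0x9d  N=1 Z=0
after  6: x0=0x27 x1=0xc4 x2=0x9d x3=0x9d  N=1 Z=0
after  7: x0=0x27 x1=0xc4 x2=0xeb x3=0x9d  N=1 Z=0
after  8: x0=0x27 x1=0xc4 x2=0xeb x3=0xc4  N=1 Z=0
after  9: x0=0x27 x1=0x88 x2=0xeb x3=0xc4  N=1 Z=0
after 10: x0=0x27 x1=0x88 x2=0xeb x3=0x73  N=0 Z=0
after 11: x0=0x3c x1=0x88 x2=0xeb x3=0x73  N=0 Z=0
-- IRQ taken; context saved, return-PC = 12 --
mismatch: x0: reported 0x1c vs actual 0x3c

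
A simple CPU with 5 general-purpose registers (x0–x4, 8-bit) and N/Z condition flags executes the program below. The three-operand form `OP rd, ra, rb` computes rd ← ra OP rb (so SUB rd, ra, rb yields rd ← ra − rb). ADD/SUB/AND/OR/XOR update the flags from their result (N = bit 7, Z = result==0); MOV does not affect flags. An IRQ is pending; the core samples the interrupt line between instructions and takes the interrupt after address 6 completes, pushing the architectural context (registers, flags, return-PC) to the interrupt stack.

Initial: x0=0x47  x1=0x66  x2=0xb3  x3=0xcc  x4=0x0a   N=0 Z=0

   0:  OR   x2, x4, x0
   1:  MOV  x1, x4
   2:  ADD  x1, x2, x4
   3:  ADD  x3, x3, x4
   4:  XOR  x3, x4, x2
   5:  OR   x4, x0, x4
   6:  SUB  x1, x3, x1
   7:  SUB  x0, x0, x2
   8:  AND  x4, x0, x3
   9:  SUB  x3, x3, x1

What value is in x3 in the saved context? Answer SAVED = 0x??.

SAVED = 0x45

after  0: x0=0x47 x1=0x66 x2=0x4f x3=0xcc x4=0x0a  N=0 Z=0
after  1: x0=0x47 x1=0x0a x2=0x4f x3=0xcc x4=0x0a  N=0 Z=0
after  2: x0=0x47 x1=0x59 x2=0x4f x3=0xcc x4=0x0a  N=0 Z=0
after  3: x0=0x47 x1=0x59 x2=0x4f x3=0xd6 x4=0x0a  N=1 Z=0
after  4: x0=0x47 x1=0x59 x2=0x4f x3=0x45 x4=0x0a  N=0 Z=0
after  5: x0=0x47 x1=0x59 x2=0x4f x3=0x45 x4=0x4f  N=0 Z=0
after  6: x0=0x47 x1=0xec x2=0x4f x3=0x45 x4=0x4f  N=1 Z=0
-- IRQ taken; context saved, return-PC = 7 --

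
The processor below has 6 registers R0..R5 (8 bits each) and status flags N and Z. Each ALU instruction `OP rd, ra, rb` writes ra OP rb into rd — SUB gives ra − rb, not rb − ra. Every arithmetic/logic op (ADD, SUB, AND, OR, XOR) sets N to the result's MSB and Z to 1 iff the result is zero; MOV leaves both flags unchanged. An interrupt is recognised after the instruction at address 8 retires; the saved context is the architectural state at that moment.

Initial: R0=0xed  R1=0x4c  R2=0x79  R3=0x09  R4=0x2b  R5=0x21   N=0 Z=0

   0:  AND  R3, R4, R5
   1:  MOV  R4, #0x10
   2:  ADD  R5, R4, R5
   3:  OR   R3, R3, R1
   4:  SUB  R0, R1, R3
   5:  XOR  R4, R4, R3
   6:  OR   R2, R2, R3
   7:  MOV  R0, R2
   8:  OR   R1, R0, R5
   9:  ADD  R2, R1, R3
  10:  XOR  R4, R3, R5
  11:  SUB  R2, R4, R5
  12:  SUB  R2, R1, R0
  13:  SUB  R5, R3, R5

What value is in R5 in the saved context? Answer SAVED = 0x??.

SAVED = 0x31

after  0: R0=0xed R1=0x4c R2=0x79 R3=0x21 R4=0x2b R5=0x21  N=0 Z=0
after  1: R0=0xed R1=0x4c R2=0x79 R3=0x21 R4=0x10 R5=0x21  N=0 Z=0
after  2: R0=0xed R1=0x4c R2=0x79 R3=0x21 R4=0x10 R5=0x31  N=0 Z=0
after  3: R0=0xed R1=0x4c R2=0x79 R3=0x6d R4=0x10 R5=0x31  N=0 Z=0
after  4: R0=0xdf R1=0x4c R2=0x79 R3=0x6d R4=0x10 R5=0x31  N=1 Z=0
after  5: R0=0xdf R1=0x4c R2=0x79 R3=0x6d R4=0x7d R5=0x31  N=0 Z=0
after  6: R0=0xdf R1=0x4c R2=0x7d R3=0x6d R4=0x7d R5=0x31  N=0 Z=0
after  7: R0=0x7d R1=0x4c R2=0x7d R3=0x6d R4=0x7d R5=0x31  N=0 Z=0
after  8: R0=0x7d R1=0x7d R2=0x7d R3=0x6d R4=0x7d R5=0x31  N=0 Z=0
-- IRQ taken; context saved, return-PC = 9 --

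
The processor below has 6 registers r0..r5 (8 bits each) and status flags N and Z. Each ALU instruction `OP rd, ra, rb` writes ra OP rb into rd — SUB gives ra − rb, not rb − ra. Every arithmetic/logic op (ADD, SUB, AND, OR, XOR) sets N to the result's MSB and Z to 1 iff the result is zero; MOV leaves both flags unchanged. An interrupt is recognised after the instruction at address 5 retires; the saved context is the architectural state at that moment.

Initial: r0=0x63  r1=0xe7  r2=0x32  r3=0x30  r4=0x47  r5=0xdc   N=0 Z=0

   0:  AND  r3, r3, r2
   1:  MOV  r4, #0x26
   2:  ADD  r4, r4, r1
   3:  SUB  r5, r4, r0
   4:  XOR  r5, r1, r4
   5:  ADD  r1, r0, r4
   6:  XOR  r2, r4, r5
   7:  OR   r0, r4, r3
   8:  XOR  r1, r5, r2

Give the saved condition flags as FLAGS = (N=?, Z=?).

FLAGS = (N=0, Z=0)

after  0: r0=0x63 r1=0xe7 r2=0x32 r3=0x30 r4=0x47 r5=0xdc  N=0 Z=0
after  1: r0=0x63 r1=0xe7 r2=0x32 r3=0x30 r4=0x26 r5=0xdc  N=0 Z=0
after  2: r0=0x63 r1=0xe7 r2=0x32 r3=0x30 r4=0x0d r5=0xdc  N=0 Z=0
after  3: r0=0x63 r1=0xe7 r2=0x32 r3=0x30 r4=0x0d r5=0xaa  N=1 Z=0
after  4: r0=0x63 r1=0xe7 r2=0x32 r3=0x30 r4=0x0d r5=0xea  N=1 Z=0
after  5: r0=0x63 r1=0x70 r2=0x32 r3=0x30 r4=0x0d r5=0xea  N=0 Z=0
-- IRQ taken; context saved, return-PC = 6 --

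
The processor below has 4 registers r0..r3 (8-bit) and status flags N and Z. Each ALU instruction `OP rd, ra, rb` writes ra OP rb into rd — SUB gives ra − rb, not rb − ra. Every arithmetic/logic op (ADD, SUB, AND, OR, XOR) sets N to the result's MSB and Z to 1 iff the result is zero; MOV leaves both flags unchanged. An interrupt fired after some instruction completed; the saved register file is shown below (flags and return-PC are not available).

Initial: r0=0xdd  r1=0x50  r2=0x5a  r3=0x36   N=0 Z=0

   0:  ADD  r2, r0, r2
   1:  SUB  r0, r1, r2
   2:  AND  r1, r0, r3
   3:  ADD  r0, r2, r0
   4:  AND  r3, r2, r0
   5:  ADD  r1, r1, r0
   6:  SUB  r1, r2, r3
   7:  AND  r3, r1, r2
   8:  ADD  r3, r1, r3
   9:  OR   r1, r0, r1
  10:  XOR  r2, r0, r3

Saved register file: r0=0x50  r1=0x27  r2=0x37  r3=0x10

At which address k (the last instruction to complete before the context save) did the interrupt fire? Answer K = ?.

K = 6

after  0: r0=0xdd r1=0x50 r2=0x37 r3=0x36  N=0 Z=0
after  1: r0=0x19 r1=0x50 r2=0x37 r3=0x36  N=0 Z=0
after  2: r0=0x19 r1=0x10 r2=0x37 r3=0x36  N=0 Z=0
after  3: r0=0x50 r1=0x10 r2=0x37 r3=0x36  N=0 Z=0
after  4: r0=0x50 r1=0x10 r2=0x37 r3=0x10  N=0 Z=0
after  5: r0=0x50 r1=0x60 r2=0x37 r3=0x10  N=0 Z=0
after  6: r0=0x50 r1=0x27 r2=0x37 r3=0x10  N=0 Z=0
-- IRQ taken; context saved, return-PC = 7 --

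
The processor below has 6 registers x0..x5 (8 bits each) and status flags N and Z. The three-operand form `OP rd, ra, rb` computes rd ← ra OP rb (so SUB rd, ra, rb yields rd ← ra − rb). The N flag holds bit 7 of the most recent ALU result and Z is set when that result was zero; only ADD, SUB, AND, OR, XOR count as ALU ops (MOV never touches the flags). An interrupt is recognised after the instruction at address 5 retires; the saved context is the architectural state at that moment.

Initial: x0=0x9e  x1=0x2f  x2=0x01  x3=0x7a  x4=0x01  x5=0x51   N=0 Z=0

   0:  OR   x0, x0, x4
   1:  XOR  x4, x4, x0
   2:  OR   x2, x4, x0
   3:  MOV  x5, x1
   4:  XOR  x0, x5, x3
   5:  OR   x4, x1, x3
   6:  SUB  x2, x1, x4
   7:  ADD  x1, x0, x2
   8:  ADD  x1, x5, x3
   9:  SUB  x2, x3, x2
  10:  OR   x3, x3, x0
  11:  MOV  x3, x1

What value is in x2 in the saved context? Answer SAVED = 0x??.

after  0: x0=0x9f x1=0x2f x2=0x01 x3=0x7a x4=0x01 x5=0x51  N=1 Z=0
after  1: x0=0x9f x1=0x2f x2=0x01 x3=0x7a x4=0x9e x5=0x51  N=1 Z=0
after  2: x0=0x9f x1=0x2f x2=0x9f x3=0x7a x4=0x9e x5=0x51  N=1 Z=0
after  3: x0=0x9f x1=0x2f x2=0x9f x3=0x7a x4=0x9e x5=0x2f  N=1 Z=0
after  4: x0=0x55 x1=0x2f x2=0x9f x3=0x7a x4=0x9e x5=0x2f  N=0 Z=0
after  5: x0=0x55 x1=0x2f x2=0x9f x3=0x7a x4=0x7f x5=0x2f  N=0 Z=0
-- IRQ taken; context saved, return-PC = 6 --

SAVED = 0x9f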